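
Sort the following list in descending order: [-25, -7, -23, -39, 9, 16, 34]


Original list: [-25, -7, -23, -39, 9, 16, 34]
Repeatedly take the largest remaining element:
  Remaining [-25, -7, -23, -39, 9, 16, 34] -> largest is 34
  Remaining [-25, -7, -23, -39, 9, 16] -> largest is 16
  Remaining [-25, -7, -23, -39, 9] -> largest is 9
  Remaining [-25, -7, -23, -39] -> largest is -7
  Remaining [-25, -23, -39] -> largest is -23
  Remaining [-25, -39] -> largest is -25
  Remaining [-39] -> largest is -39
Collecting the picks in order gives the descending list.
Final answer: [34, 16, 9, -7, -23, -25, -39]


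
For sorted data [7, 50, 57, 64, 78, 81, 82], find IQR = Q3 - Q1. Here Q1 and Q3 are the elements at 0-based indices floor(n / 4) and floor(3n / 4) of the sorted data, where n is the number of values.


The data has n = 7 elements.
Q1 index = floor(7 / 4) = floor(1.75) = 1; Q3 index = floor(3 * 7 / 4) = floor(5.25) = 5
Q1 = element at index 1 = 50
Q3 = element at index 5 = 81
IQR = 81 - 50 = 31
Final answer: 31


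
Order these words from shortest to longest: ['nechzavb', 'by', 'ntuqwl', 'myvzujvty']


Compute lengths:
  'nechzavb' has length 8
  'by' has length 2
  'ntuqwl' has length 6
  'myvzujvty' has length 9
Lengths in increasing order: 2 < 6 < 8 < 9
Listing the words in that order gives the answer.
Final answer: ['by', 'ntuqwl', 'nechzavb', 'myvzujvty']


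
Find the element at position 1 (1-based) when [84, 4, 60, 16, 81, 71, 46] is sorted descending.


Sort descending: [84, 81, 71, 60, 46, 16, 4]
The 1st element (1-indexed) is at index 0.
Value = 84
Final answer: 84


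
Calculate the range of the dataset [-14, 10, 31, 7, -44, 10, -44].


Maximum value: 31
Minimum value: -44
Range = 31 - (-44) = 75
Final answer: 75


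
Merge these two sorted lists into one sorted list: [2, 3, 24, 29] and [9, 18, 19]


List A: [2, 3, 24, 29]
List B: [9, 18, 19]
Repeatedly compare the front elements and take the smaller:
  2 vs 9 -> take 2
  3 vs 9 -> take 3
  24 vs 9 -> take 9
  24 vs 18 -> take 18
  24 vs 19 -> take 19
  B is exhausted; append the rest of A: [24, 29]
Final answer: [2, 3, 9, 18, 19, 24, 29]


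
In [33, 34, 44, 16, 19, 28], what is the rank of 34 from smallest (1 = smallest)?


Sort ascending: [16, 19, 28, 33, 34, 44]
Find 34 in the sorted list.
34 is at position 5 (1-indexed).
Final answer: 5


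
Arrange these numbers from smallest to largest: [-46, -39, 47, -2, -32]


Original list: [-46, -39, 47, -2, -32]
Repeatedly take the smallest remaining element:
  Remaining [-46, -39, 47, -2, -32] -> smallest is -46
  Remaining [-39, 47, -2, -32] -> smallest is -39
  Remaining [47, -2, -32] -> smallest is -32
  Remaining [47, -2] -> smallest is -2
  Remaining [47] -> smallest is 47
Collecting the picks in order gives the sorted list.
Final answer: [-46, -39, -32, -2, 47]


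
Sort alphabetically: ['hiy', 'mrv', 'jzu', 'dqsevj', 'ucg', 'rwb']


Compare strings character by character (the first differing letter decides):
  'dqsevj' < 'hiy' since 'd' < 'h' at position 1
  'hiy' < 'jzu' since 'h' < 'j' at position 1
  'jzu' < 'mrv' since 'j' < 'm' at position 1
  'mrv' < 'rwb' since 'm' < 'r' at position 1
  'rwb' < 'ucg' since 'r' < 'u' at position 1
Chaining these comparisons gives the alphabetical order.
Final answer: ['dqsevj', 'hiy', 'jzu', 'mrv', 'rwb', 'ucg']


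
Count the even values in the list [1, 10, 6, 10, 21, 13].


Check each element:
  1 is odd
  10 is even
  6 is even
  10 is even
  21 is odd
  13 is odd
Evens: [10, 6, 10]
Count of evens = 3
Final answer: 3


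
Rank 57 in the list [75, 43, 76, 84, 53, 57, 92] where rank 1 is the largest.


Sort descending: [92, 84, 76, 75, 57, 53, 43]
Find 57 in the sorted list.
57 is at position 5.
Final answer: 5


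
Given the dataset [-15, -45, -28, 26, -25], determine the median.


First, sort the list: [-45, -28, -25, -15, 26]
The list has 5 elements (odd count).
The middle index is 2 (0-based), and the element there is -25.
Final answer: -25


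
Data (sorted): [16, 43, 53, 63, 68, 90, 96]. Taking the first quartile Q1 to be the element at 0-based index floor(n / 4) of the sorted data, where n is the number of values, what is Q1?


The list has n = 7 elements.
Q1 index = floor(7 / 4) = floor(1.75) = 1
Counting from index 0 in the sorted data, the element at index 1 is 43.
Final answer: 43


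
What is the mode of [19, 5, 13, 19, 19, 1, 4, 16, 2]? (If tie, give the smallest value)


Count the frequency of each value:
  1 appears 1 time(s)
  2 appears 1 time(s)
  4 appears 1 time(s)
  5 appears 1 time(s)
  13 appears 1 time(s)
  16 appears 1 time(s)
  19 appears 3 time(s)
Maximum frequency is 3.
Only 19 reaches that frequency, so it is the mode.
Final answer: 19


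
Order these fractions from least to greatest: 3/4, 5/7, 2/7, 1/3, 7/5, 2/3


Convert to decimal for comparison:
  3/4 = 0.75
  5/7 = 0.7143
  2/7 = 0.2857
  1/3 = 0.3333
  7/5 = 1.4
  2/3 = 0.6667
Decimals in increasing order: 0.2857 < 0.3333 < 0.6667 < 0.7143 < 0.75 < 1.4
Writing each back as its fraction gives the sorted order.
Final answer: 2/7, 1/3, 2/3, 5/7, 3/4, 7/5


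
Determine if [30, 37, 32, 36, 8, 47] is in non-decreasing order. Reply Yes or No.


Check consecutive pairs:
  30 <= 37? True
  37 <= 32? False
  32 <= 36? True
  36 <= 8? False
  8 <= 47? True
2 consecutive pair(s) are out of order, so the list is not sorted.
Final answer: No


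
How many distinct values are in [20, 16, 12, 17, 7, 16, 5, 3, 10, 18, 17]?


List all unique values:
Distinct values: [3, 5, 7, 10, 12, 16, 17, 18, 20]
Count = 9
Final answer: 9


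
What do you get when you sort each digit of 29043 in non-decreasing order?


The number 29043 has digits: 2, 9, 0, 4, 3
Sorted: 0, 2, 3, 4, 9
Joining the sorted digits gives the result.
Final answer: 02349


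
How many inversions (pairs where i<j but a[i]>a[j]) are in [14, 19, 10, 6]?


For each element, count the later elements that are smaller than it:
  14 (index 0): smaller elements after it = [10, 6] -> 2
  19 (index 1): smaller elements after it = [10, 6] -> 2
  10 (index 2): smaller elements after it = [6] -> 1
Total inversions = 2 + 2 + 1 = 5
Final answer: 5


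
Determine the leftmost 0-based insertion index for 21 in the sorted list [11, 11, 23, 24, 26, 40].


List is sorted: [11, 11, 23, 24, 26, 40]
We need the leftmost position where 21 can be inserted, i.e. the first index whose element is >= 21 (or the end of the list if none is).
Binary search with low=0, high=6 (0-based indices):
  low=0, high=6, mid=3: a[3]=24 >= 21, so high = 3
  low=0, high=3, mid=1: a[1]=11 < 21, so low = 2
  low=2, high=3, mid=2: a[2]=23 >= 21, so high = 2
Now low = high = 2, so the insertion index is 2.
Final answer: 2


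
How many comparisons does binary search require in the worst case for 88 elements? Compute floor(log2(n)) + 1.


Binary search halves the search space each step.
Maximum comparisons = floor(log2(88)) + 1
log2(88) = 6.4594
floor(log2(88)) = 6, so 6 + 1 = 7
Final answer: 7


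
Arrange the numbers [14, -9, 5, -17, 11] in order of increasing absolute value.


Compute absolute values:
  |14| = 14
  |-9| = 9
  |5| = 5
  |-17| = 17
  |11| = 11
Absolute values in increasing order: 5 < 9 < 11 < 14 < 17
Listing the original numbers in that order gives the answer.
Final answer: [5, -9, 11, 14, -17]


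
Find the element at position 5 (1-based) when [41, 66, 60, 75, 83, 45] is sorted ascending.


Sort ascending: [41, 45, 60, 66, 75, 83]
The 5th element (1-indexed) is at index 4.
Value = 75
Final answer: 75


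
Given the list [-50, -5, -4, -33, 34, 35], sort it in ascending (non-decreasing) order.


Original list: [-50, -5, -4, -33, 34, 35]
Repeatedly take the smallest remaining element:
  Remaining [-50, -5, -4, -33, 34, 35] -> smallest is -50
  Remaining [-5, -4, -33, 34, 35] -> smallest is -33
  Remaining [-5, -4, 34, 35] -> smallest is -5
  Remaining [-4, 34, 35] -> smallest is -4
  Remaining [34, 35] -> smallest is 34
  Remaining [35] -> smallest is 35
Collecting the picks in order gives the sorted list.
Final answer: [-50, -33, -5, -4, 34, 35]


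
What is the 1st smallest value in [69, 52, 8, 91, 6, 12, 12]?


Sort ascending: [6, 8, 12, 12, 52, 69, 91]
The 1st element (1-indexed) is at index 0.
Value = 6
Final answer: 6


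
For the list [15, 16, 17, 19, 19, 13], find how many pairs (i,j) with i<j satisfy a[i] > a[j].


For each element, count the later elements that are smaller than it:
  15 (index 0): smaller elements after it = [13] -> 1
  16 (index 1): smaller elements after it = [13] -> 1
  17 (index 2): smaller elements after it = [13] -> 1
  19 (index 3): smaller elements after it = [13] -> 1
  19 (index 4): smaller elements after it = [13] -> 1
Total inversions = 1 + 1 + 1 + 1 + 1 = 5
Final answer: 5


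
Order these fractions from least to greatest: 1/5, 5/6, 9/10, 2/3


Convert to decimal for comparison:
  1/5 = 0.2
  5/6 = 0.8333
  9/10 = 0.9
  2/3 = 0.6667
Decimals in increasing order: 0.2 < 0.6667 < 0.8333 < 0.9
Writing each back as its fraction gives the sorted order.
Final answer: 1/5, 2/3, 5/6, 9/10


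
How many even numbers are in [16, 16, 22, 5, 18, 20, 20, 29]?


Check each element:
  16 is even
  16 is even
  22 is even
  5 is odd
  18 is even
  20 is even
  20 is even
  29 is odd
Evens: [16, 16, 22, 18, 20, 20]
Count of evens = 6
Final answer: 6


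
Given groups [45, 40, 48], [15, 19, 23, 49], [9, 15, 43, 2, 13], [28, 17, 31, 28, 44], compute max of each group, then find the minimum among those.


Find max of each group:
  Group 1: [45, 40, 48] -> max = 48
  Group 2: [15, 19, 23, 49] -> max = 49
  Group 3: [9, 15, 43, 2, 13] -> max = 43
  Group 4: [28, 17, 31, 28, 44] -> max = 44
Maxes: [48, 49, 43, 44]
Minimum of maxes = 43
Final answer: 43


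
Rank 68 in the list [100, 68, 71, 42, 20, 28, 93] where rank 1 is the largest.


Sort descending: [100, 93, 71, 68, 42, 28, 20]
Find 68 in the sorted list.
68 is at position 4.
Final answer: 4


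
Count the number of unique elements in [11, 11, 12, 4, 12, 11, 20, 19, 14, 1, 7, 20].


List all unique values:
Distinct values: [1, 4, 7, 11, 12, 14, 19, 20]
Count = 8
Final answer: 8


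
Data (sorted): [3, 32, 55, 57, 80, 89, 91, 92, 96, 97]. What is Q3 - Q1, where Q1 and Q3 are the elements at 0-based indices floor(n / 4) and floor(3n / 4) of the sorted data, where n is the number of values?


The data has n = 10 elements.
Q1 index = floor(10 / 4) = floor(2.5) = 2; Q3 index = floor(3 * 10 / 4) = floor(7.5) = 7
Q1 = element at index 2 = 55
Q3 = element at index 7 = 92
IQR = 92 - 55 = 37
Final answer: 37


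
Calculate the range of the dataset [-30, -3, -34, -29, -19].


Maximum value: -3
Minimum value: -34
Range = -3 - (-34) = 31
Final answer: 31


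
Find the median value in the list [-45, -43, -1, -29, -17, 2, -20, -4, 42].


First, sort the list: [-45, -43, -29, -20, -17, -4, -1, 2, 42]
The list has 9 elements (odd count).
The middle index is 4 (0-based), and the element there is -17.
Final answer: -17


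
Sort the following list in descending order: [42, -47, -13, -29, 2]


Original list: [42, -47, -13, -29, 2]
Repeatedly take the largest remaining element:
  Remaining [42, -47, -13, -29, 2] -> largest is 42
  Remaining [-47, -13, -29, 2] -> largest is 2
  Remaining [-47, -13, -29] -> largest is -13
  Remaining [-47, -29] -> largest is -29
  Remaining [-47] -> largest is -47
Collecting the picks in order gives the descending list.
Final answer: [42, 2, -13, -29, -47]


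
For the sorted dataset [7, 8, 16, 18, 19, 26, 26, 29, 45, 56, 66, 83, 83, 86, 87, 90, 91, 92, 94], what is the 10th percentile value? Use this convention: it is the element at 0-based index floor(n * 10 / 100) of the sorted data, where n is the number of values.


The dataset has n = 19 elements.
Index = floor(19 * 10 / 100) = floor(190 / 100) = floor(1.9) = 1
Counting from index 0 in the sorted data, the element at index 1 is 8.
Final answer: 8


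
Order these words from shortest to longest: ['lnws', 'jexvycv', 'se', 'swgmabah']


Compute lengths:
  'lnws' has length 4
  'jexvycv' has length 7
  'se' has length 2
  'swgmabah' has length 8
Lengths in increasing order: 2 < 4 < 7 < 8
Listing the words in that order gives the answer.
Final answer: ['se', 'lnws', 'jexvycv', 'swgmabah']


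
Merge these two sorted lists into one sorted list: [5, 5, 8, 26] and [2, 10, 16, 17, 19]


List A: [5, 5, 8, 26]
List B: [2, 10, 16, 17, 19]
Repeatedly compare the front elements and take the smaller:
  5 vs 2 -> take 2
  5 vs 10 -> take 5
  5 vs 10 -> take 5
  8 vs 10 -> take 8
  26 vs 10 -> take 10
  26 vs 16 -> take 16
  26 vs 17 -> take 17
  26 vs 19 -> take 19
  B is exhausted; append the rest of A: [26]
Final answer: [2, 5, 5, 8, 10, 16, 17, 19, 26]


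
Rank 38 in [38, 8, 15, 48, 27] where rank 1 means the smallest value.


Sort ascending: [8, 15, 27, 38, 48]
Find 38 in the sorted list.
38 is at position 4 (1-indexed).
Final answer: 4


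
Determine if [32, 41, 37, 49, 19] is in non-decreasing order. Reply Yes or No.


Check consecutive pairs:
  32 <= 41? True
  41 <= 37? False
  37 <= 49? True
  49 <= 19? False
2 consecutive pair(s) are out of order, so the list is not sorted.
Final answer: No


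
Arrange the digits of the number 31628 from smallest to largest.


The number 31628 has digits: 3, 1, 6, 2, 8
Sorted: 1, 2, 3, 6, 8
Joining the sorted digits gives the result.
Final answer: 12368


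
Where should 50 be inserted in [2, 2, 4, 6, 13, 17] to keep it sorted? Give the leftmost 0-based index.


List is sorted: [2, 2, 4, 6, 13, 17]
We need the leftmost position where 50 can be inserted, i.e. the first index whose element is >= 50 (or the end of the list if none is).
Binary search with low=0, high=6 (0-based indices):
  low=0, high=6, mid=3: a[3]=6 < 50, so low = 4
  low=4, high=6, mid=5: a[5]=17 < 50, so low = 6
Now low = high = 6, so the insertion index is 6.
Final answer: 6


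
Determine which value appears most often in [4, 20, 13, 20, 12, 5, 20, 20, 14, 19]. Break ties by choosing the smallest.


Count the frequency of each value:
  4 appears 1 time(s)
  5 appears 1 time(s)
  12 appears 1 time(s)
  13 appears 1 time(s)
  14 appears 1 time(s)
  19 appears 1 time(s)
  20 appears 4 time(s)
Maximum frequency is 4.
Only 20 reaches that frequency, so it is the mode.
Final answer: 20


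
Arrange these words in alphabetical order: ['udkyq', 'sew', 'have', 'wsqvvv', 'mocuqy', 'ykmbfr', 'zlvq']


Compare strings character by character (the first differing letter decides):
  'have' < 'mocuqy' since 'h' < 'm' at position 1
  'mocuqy' < 'sew' since 'm' < 's' at position 1
  'sew' < 'udkyq' since 's' < 'u' at position 1
  'udkyq' < 'wsqvvv' since 'u' < 'w' at position 1
  'wsqvvv' < 'ykmbfr' since 'w' < 'y' at position 1
  'ykmbfr' < 'zlvq' since 'y' < 'z' at position 1
Chaining these comparisons gives the alphabetical order.
Final answer: ['have', 'mocuqy', 'sew', 'udkyq', 'wsqvvv', 'ykmbfr', 'zlvq']


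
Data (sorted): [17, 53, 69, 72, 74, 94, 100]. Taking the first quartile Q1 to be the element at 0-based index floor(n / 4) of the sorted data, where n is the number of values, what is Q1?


The list has n = 7 elements.
Q1 index = floor(7 / 4) = floor(1.75) = 1
Counting from index 0 in the sorted data, the element at index 1 is 53.
Final answer: 53


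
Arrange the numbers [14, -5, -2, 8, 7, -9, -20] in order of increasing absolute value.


Compute absolute values:
  |14| = 14
  |-5| = 5
  |-2| = 2
  |8| = 8
  |7| = 7
  |-9| = 9
  |-20| = 20
Absolute values in increasing order: 2 < 5 < 7 < 8 < 9 < 14 < 20
Listing the original numbers in that order gives the answer.
Final answer: [-2, -5, 7, 8, -9, 14, -20]


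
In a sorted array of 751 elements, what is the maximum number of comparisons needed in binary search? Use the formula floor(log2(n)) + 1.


Binary search halves the search space each step.
Maximum comparisons = floor(log2(751)) + 1
log2(751) = 9.5527
floor(log2(751)) = 9, so 9 + 1 = 10
Final answer: 10


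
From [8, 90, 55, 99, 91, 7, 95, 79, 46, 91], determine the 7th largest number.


Sort descending: [99, 95, 91, 91, 90, 79, 55, 46, 8, 7]
The 7th element (1-indexed) is at index 6.
Value = 55
Final answer: 55


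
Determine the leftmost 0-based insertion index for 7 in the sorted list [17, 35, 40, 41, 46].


List is sorted: [17, 35, 40, 41, 46]
We need the leftmost position where 7 can be inserted, i.e. the first index whose element is >= 7 (or the end of the list if none is).
Binary search with low=0, high=5 (0-based indices):
  low=0, high=5, mid=2: a[2]=40 >= 7, so high = 2
  low=0, high=2, mid=1: a[1]=35 >= 7, so high = 1
  low=0, high=1, mid=0: a[0]=17 >= 7, so high = 0
Now low = high = 0, so the insertion index is 0.
Final answer: 0


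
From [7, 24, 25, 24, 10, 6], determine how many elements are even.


Check each element:
  7 is odd
  24 is even
  25 is odd
  24 is even
  10 is even
  6 is even
Evens: [24, 24, 10, 6]
Count of evens = 4
Final answer: 4


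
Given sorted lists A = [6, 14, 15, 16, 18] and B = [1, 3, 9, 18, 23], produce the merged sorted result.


List A: [6, 14, 15, 16, 18]
List B: [1, 3, 9, 18, 23]
Repeatedly compare the front elements and take the smaller:
  6 vs 1 -> take 1
  6 vs 3 -> take 3
  6 vs 9 -> take 6
  14 vs 9 -> take 9
  14 vs 18 -> take 14
  15 vs 18 -> take 15
  16 vs 18 -> take 16
  18 vs 18 -> take 18
  A is exhausted; append the rest of B: [18, 23]
Final answer: [1, 3, 6, 9, 14, 15, 16, 18, 18, 23]


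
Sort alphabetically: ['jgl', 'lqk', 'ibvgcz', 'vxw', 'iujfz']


Compare strings character by character (the first differing letter decides):
  'ibvgcz' < 'iujfz' since 'b' < 'u' at position 2
  'iujfz' < 'jgl' since 'i' < 'j' at position 1
  'jgl' < 'lqk' since 'j' < 'l' at position 1
  'lqk' < 'vxw' since 'l' < 'v' at position 1
Chaining these comparisons gives the alphabetical order.
Final answer: ['ibvgcz', 'iujfz', 'jgl', 'lqk', 'vxw']


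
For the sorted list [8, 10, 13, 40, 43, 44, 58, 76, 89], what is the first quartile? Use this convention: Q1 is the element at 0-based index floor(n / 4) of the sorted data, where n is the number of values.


The list has n = 9 elements.
Q1 index = floor(9 / 4) = floor(2.25) = 2
Counting from index 0 in the sorted data, the element at index 2 is 13.
Final answer: 13


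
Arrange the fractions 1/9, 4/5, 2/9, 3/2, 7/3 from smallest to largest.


Convert to decimal for comparison:
  1/9 = 0.1111
  4/5 = 0.8
  2/9 = 0.2222
  3/2 = 1.5
  7/3 = 2.3333
Decimals in increasing order: 0.1111 < 0.2222 < 0.8 < 1.5 < 2.3333
Writing each back as its fraction gives the sorted order.
Final answer: 1/9, 2/9, 4/5, 3/2, 7/3


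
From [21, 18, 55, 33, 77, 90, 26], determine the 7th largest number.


Sort descending: [90, 77, 55, 33, 26, 21, 18]
The 7th element (1-indexed) is at index 6.
Value = 18
Final answer: 18


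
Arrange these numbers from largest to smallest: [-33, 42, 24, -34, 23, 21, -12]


Original list: [-33, 42, 24, -34, 23, 21, -12]
Repeatedly take the largest remaining element:
  Remaining [-33, 42, 24, -34, 23, 21, -12] -> largest is 42
  Remaining [-33, 24, -34, 23, 21, -12] -> largest is 24
  Remaining [-33, -34, 23, 21, -12] -> largest is 23
  Remaining [-33, -34, 21, -12] -> largest is 21
  Remaining [-33, -34, -12] -> largest is -12
  Remaining [-33, -34] -> largest is -33
  Remaining [-34] -> largest is -34
Collecting the picks in order gives the descending list.
Final answer: [42, 24, 23, 21, -12, -33, -34]


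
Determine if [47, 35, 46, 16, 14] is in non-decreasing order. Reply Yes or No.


Check consecutive pairs:
  47 <= 35? False
  35 <= 46? True
  46 <= 16? False
  16 <= 14? False
3 consecutive pair(s) are out of order, so the list is not sorted.
Final answer: No


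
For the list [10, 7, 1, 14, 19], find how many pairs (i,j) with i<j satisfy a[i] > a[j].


For each element, count the later elements that are smaller than it:
  10 (index 0): smaller elements after it = [7, 1] -> 2
  7 (index 1): smaller elements after it = [1] -> 1
  1 (index 2): smaller elements after it = [] -> 0
  14 (index 3): smaller elements after it = [] -> 0
Total inversions = 2 + 1 + 0 + 0 = 3
Final answer: 3


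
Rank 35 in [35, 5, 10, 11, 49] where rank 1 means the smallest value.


Sort ascending: [5, 10, 11, 35, 49]
Find 35 in the sorted list.
35 is at position 4 (1-indexed).
Final answer: 4


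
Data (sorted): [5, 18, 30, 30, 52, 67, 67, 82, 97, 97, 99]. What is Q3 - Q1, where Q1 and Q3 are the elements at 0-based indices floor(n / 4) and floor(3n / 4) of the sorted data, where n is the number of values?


The data has n = 11 elements.
Q1 index = floor(11 / 4) = floor(2.75) = 2; Q3 index = floor(3 * 11 / 4) = floor(8.25) = 8
Q1 = element at index 2 = 30
Q3 = element at index 8 = 97
IQR = 97 - 30 = 67
Final answer: 67


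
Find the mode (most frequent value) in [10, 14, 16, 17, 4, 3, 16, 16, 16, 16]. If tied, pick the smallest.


Count the frequency of each value:
  3 appears 1 time(s)
  4 appears 1 time(s)
  10 appears 1 time(s)
  14 appears 1 time(s)
  16 appears 5 time(s)
  17 appears 1 time(s)
Maximum frequency is 5.
Only 16 reaches that frequency, so it is the mode.
Final answer: 16


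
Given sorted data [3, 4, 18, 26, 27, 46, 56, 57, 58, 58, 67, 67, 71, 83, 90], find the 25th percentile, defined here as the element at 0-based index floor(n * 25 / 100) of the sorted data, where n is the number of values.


The dataset has n = 15 elements.
Index = floor(15 * 25 / 100) = floor(375 / 100) = floor(3.75) = 3
Counting from index 0 in the sorted data, the element at index 3 is 26.
Final answer: 26


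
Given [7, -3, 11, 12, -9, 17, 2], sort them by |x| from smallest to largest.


Compute absolute values:
  |7| = 7
  |-3| = 3
  |11| = 11
  |12| = 12
  |-9| = 9
  |17| = 17
  |2| = 2
Absolute values in increasing order: 2 < 3 < 7 < 9 < 11 < 12 < 17
Listing the original numbers in that order gives the answer.
Final answer: [2, -3, 7, -9, 11, 12, 17]


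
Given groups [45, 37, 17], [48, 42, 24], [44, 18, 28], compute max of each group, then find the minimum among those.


Find max of each group:
  Group 1: [45, 37, 17] -> max = 45
  Group 2: [48, 42, 24] -> max = 48
  Group 3: [44, 18, 28] -> max = 44
Maxes: [45, 48, 44]
Minimum of maxes = 44
Final answer: 44


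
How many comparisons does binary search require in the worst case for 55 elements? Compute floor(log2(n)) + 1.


Binary search halves the search space each step.
Maximum comparisons = floor(log2(55)) + 1
log2(55) = 5.7814
floor(log2(55)) = 5, so 5 + 1 = 6
Final answer: 6


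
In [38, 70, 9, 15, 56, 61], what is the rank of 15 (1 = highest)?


Sort descending: [70, 61, 56, 38, 15, 9]
Find 15 in the sorted list.
15 is at position 5.
Final answer: 5


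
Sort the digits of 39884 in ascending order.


The number 39884 has digits: 3, 9, 8, 8, 4
Sorted: 3, 4, 8, 8, 9
Joining the sorted digits gives the result.
Final answer: 34889


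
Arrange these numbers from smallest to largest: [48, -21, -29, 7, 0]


Original list: [48, -21, -29, 7, 0]
Repeatedly take the smallest remaining element:
  Remaining [48, -21, -29, 7, 0] -> smallest is -29
  Remaining [48, -21, 7, 0] -> smallest is -21
  Remaining [48, 7, 0] -> smallest is 0
  Remaining [48, 7] -> smallest is 7
  Remaining [48] -> smallest is 48
Collecting the picks in order gives the sorted list.
Final answer: [-29, -21, 0, 7, 48]


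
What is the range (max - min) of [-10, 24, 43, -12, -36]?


Maximum value: 43
Minimum value: -36
Range = 43 - (-36) = 79
Final answer: 79


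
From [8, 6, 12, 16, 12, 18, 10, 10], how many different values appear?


List all unique values:
Distinct values: [6, 8, 10, 12, 16, 18]
Count = 6
Final answer: 6


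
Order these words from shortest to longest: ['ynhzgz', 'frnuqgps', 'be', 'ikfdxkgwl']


Compute lengths:
  'ynhzgz' has length 6
  'frnuqgps' has length 8
  'be' has length 2
  'ikfdxkgwl' has length 9
Lengths in increasing order: 2 < 6 < 8 < 9
Listing the words in that order gives the answer.
Final answer: ['be', 'ynhzgz', 'frnuqgps', 'ikfdxkgwl']


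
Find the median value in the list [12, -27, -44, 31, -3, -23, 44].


First, sort the list: [-44, -27, -23, -3, 12, 31, 44]
The list has 7 elements (odd count).
The middle index is 3 (0-based), and the element there is -3.
Final answer: -3


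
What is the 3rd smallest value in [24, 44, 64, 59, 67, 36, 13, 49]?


Sort ascending: [13, 24, 36, 44, 49, 59, 64, 67]
The 3rd element (1-indexed) is at index 2.
Value = 36
Final answer: 36


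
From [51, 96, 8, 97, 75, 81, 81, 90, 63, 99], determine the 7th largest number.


Sort descending: [99, 97, 96, 90, 81, 81, 75, 63, 51, 8]
The 7th element (1-indexed) is at index 6.
Value = 75
Final answer: 75


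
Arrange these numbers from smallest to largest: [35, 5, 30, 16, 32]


Original list: [35, 5, 30, 16, 32]
Repeatedly take the smallest remaining element:
  Remaining [35, 5, 30, 16, 32] -> smallest is 5
  Remaining [35, 30, 16, 32] -> smallest is 16
  Remaining [35, 30, 32] -> smallest is 30
  Remaining [35, 32] -> smallest is 32
  Remaining [35] -> smallest is 35
Collecting the picks in order gives the sorted list.
Final answer: [5, 16, 30, 32, 35]


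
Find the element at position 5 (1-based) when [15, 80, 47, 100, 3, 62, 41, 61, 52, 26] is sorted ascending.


Sort ascending: [3, 15, 26, 41, 47, 52, 61, 62, 80, 100]
The 5th element (1-indexed) is at index 4.
Value = 47
Final answer: 47


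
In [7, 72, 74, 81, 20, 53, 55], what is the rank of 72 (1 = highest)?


Sort descending: [81, 74, 72, 55, 53, 20, 7]
Find 72 in the sorted list.
72 is at position 3.
Final answer: 3


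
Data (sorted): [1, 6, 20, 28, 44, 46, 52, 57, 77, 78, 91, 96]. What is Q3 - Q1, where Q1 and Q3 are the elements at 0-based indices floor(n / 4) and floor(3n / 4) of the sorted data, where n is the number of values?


The data has n = 12 elements.
Q1 index = floor(12 / 4) = floor(3) = 3; Q3 index = floor(3 * 12 / 4) = floor(9) = 9
Q1 = element at index 3 = 28
Q3 = element at index 9 = 78
IQR = 78 - 28 = 50
Final answer: 50


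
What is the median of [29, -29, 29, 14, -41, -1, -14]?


First, sort the list: [-41, -29, -14, -1, 14, 29, 29]
The list has 7 elements (odd count).
The middle index is 3 (0-based), and the element there is -1.
Final answer: -1


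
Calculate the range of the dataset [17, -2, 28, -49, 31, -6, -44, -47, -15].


Maximum value: 31
Minimum value: -49
Range = 31 - (-49) = 80
Final answer: 80


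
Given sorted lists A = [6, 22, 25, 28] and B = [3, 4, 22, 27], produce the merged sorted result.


List A: [6, 22, 25, 28]
List B: [3, 4, 22, 27]
Repeatedly compare the front elements and take the smaller:
  6 vs 3 -> take 3
  6 vs 4 -> take 4
  6 vs 22 -> take 6
  22 vs 22 -> take 22
  25 vs 22 -> take 22
  25 vs 27 -> take 25
  28 vs 27 -> take 27
  B is exhausted; append the rest of A: [28]
Final answer: [3, 4, 6, 22, 22, 25, 27, 28]


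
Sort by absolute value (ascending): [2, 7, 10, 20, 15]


Compute absolute values:
  |2| = 2
  |7| = 7
  |10| = 10
  |20| = 20
  |15| = 15
Absolute values in increasing order: 2 < 7 < 10 < 15 < 20
Listing the original numbers in that order gives the answer.
Final answer: [2, 7, 10, 15, 20]


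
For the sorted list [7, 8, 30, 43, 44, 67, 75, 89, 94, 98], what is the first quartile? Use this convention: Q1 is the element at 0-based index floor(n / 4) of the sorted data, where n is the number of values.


The list has n = 10 elements.
Q1 index = floor(10 / 4) = floor(2.5) = 2
Counting from index 0 in the sorted data, the element at index 2 is 30.
Final answer: 30


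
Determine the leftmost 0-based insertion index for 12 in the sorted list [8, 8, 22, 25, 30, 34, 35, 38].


List is sorted: [8, 8, 22, 25, 30, 34, 35, 38]
We need the leftmost position where 12 can be inserted, i.e. the first index whose element is >= 12 (or the end of the list if none is).
Binary search with low=0, high=8 (0-based indices):
  low=0, high=8, mid=4: a[4]=30 >= 12, so high = 4
  low=0, high=4, mid=2: a[2]=22 >= 12, so high = 2
  low=0, high=2, mid=1: a[1]=8 < 12, so low = 2
Now low = high = 2, so the insertion index is 2.
Final answer: 2


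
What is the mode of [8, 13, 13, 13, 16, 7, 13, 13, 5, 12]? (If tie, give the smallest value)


Count the frequency of each value:
  5 appears 1 time(s)
  7 appears 1 time(s)
  8 appears 1 time(s)
  12 appears 1 time(s)
  13 appears 5 time(s)
  16 appears 1 time(s)
Maximum frequency is 5.
Only 13 reaches that frequency, so it is the mode.
Final answer: 13


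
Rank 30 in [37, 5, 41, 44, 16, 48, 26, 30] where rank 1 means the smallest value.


Sort ascending: [5, 16, 26, 30, 37, 41, 44, 48]
Find 30 in the sorted list.
30 is at position 4 (1-indexed).
Final answer: 4


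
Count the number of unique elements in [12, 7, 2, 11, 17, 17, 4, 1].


List all unique values:
Distinct values: [1, 2, 4, 7, 11, 12, 17]
Count = 7
Final answer: 7


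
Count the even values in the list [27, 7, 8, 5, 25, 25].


Check each element:
  27 is odd
  7 is odd
  8 is even
  5 is odd
  25 is odd
  25 is odd
Evens: [8]
Count of evens = 1
Final answer: 1


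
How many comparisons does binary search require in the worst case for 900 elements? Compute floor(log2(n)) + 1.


Binary search halves the search space each step.
Maximum comparisons = floor(log2(900)) + 1
log2(900) = 9.8138
floor(log2(900)) = 9, so 9 + 1 = 10
Final answer: 10


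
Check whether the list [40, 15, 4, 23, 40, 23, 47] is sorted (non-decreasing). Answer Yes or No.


Check consecutive pairs:
  40 <= 15? False
  15 <= 4? False
  4 <= 23? True
  23 <= 40? True
  40 <= 23? False
  23 <= 47? True
3 consecutive pair(s) are out of order, so the list is not sorted.
Final answer: No


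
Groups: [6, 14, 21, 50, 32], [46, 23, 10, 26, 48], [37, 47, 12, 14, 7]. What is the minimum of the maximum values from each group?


Find max of each group:
  Group 1: [6, 14, 21, 50, 32] -> max = 50
  Group 2: [46, 23, 10, 26, 48] -> max = 48
  Group 3: [37, 47, 12, 14, 7] -> max = 47
Maxes: [50, 48, 47]
Minimum of maxes = 47
Final answer: 47


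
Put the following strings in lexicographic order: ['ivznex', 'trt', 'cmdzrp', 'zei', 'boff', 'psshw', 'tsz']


Compare strings character by character (the first differing letter decides):
  'boff' < 'cmdzrp' since 'b' < 'c' at position 1
  'cmdzrp' < 'ivznex' since 'c' < 'i' at position 1
  'ivznex' < 'psshw' since 'i' < 'p' at position 1
  'psshw' < 'trt' since 'p' < 't' at position 1
  'trt' < 'tsz' since 'r' < 's' at position 2
  'tsz' < 'zei' since 't' < 'z' at position 1
Chaining these comparisons gives the alphabetical order.
Final answer: ['boff', 'cmdzrp', 'ivznex', 'psshw', 'trt', 'tsz', 'zei']


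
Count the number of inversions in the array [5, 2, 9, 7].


For each element, count the later elements that are smaller than it:
  5 (index 0): smaller elements after it = [2] -> 1
  2 (index 1): smaller elements after it = [] -> 0
  9 (index 2): smaller elements after it = [7] -> 1
Total inversions = 1 + 0 + 1 = 2
Final answer: 2


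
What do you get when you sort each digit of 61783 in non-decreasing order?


The number 61783 has digits: 6, 1, 7, 8, 3
Sorted: 1, 3, 6, 7, 8
Joining the sorted digits gives the result.
Final answer: 13678


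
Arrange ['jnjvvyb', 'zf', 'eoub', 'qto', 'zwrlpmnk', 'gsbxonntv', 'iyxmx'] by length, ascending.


Compute lengths:
  'jnjvvyb' has length 7
  'zf' has length 2
  'eoub' has length 4
  'qto' has length 3
  'zwrlpmnk' has length 8
  'gsbxonntv' has length 9
  'iyxmx' has length 5
Lengths in increasing order: 2 < 3 < 4 < 5 < 7 < 8 < 9
Listing the words in that order gives the answer.
Final answer: ['zf', 'qto', 'eoub', 'iyxmx', 'jnjvvyb', 'zwrlpmnk', 'gsbxonntv']


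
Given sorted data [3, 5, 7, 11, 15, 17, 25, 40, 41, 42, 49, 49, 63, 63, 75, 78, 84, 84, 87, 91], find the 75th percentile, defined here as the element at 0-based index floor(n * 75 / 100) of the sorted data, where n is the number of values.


The dataset has n = 20 elements.
Index = floor(20 * 75 / 100) = floor(1500 / 100) = floor(15) = 15
Counting from index 0 in the sorted data, the element at index 15 is 78.
Final answer: 78


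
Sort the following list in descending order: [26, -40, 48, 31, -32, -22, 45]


Original list: [26, -40, 48, 31, -32, -22, 45]
Repeatedly take the largest remaining element:
  Remaining [26, -40, 48, 31, -32, -22, 45] -> largest is 48
  Remaining [26, -40, 31, -32, -22, 45] -> largest is 45
  Remaining [26, -40, 31, -32, -22] -> largest is 31
  Remaining [26, -40, -32, -22] -> largest is 26
  Remaining [-40, -32, -22] -> largest is -22
  Remaining [-40, -32] -> largest is -32
  Remaining [-40] -> largest is -40
Collecting the picks in order gives the descending list.
Final answer: [48, 45, 31, 26, -22, -32, -40]


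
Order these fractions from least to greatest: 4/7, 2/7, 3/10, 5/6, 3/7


Convert to decimal for comparison:
  4/7 = 0.5714
  2/7 = 0.2857
  3/10 = 0.3
  5/6 = 0.8333
  3/7 = 0.4286
Decimals in increasing order: 0.2857 < 0.3 < 0.4286 < 0.5714 < 0.8333
Writing each back as its fraction gives the sorted order.
Final answer: 2/7, 3/10, 3/7, 4/7, 5/6


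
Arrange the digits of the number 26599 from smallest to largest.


The number 26599 has digits: 2, 6, 5, 9, 9
Sorted: 2, 5, 6, 9, 9
Joining the sorted digits gives the result.
Final answer: 25699


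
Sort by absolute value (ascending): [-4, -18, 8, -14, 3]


Compute absolute values:
  |-4| = 4
  |-18| = 18
  |8| = 8
  |-14| = 14
  |3| = 3
Absolute values in increasing order: 3 < 4 < 8 < 14 < 18
Listing the original numbers in that order gives the answer.
Final answer: [3, -4, 8, -14, -18]


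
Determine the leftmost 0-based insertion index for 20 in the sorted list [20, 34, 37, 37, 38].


List is sorted: [20, 34, 37, 37, 38]
We need the leftmost position where 20 can be inserted, i.e. the first index whose element is >= 20 (or the end of the list if none is).
Binary search with low=0, high=5 (0-based indices):
  low=0, high=5, mid=2: a[2]=37 >= 20, so high = 2
  low=0, high=2, mid=1: a[1]=34 >= 20, so high = 1
  low=0, high=1, mid=0: a[0]=20 >= 20, so high = 0
Now low = high = 0, so the insertion index is 0.
Final answer: 0


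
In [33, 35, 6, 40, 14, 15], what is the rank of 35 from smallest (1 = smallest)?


Sort ascending: [6, 14, 15, 33, 35, 40]
Find 35 in the sorted list.
35 is at position 5 (1-indexed).
Final answer: 5


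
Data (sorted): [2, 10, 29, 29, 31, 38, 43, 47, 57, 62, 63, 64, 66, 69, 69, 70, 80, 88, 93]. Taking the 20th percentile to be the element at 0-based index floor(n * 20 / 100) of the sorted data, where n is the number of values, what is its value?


The dataset has n = 19 elements.
Index = floor(19 * 20 / 100) = floor(380 / 100) = floor(3.8) = 3
Counting from index 0 in the sorted data, the element at index 3 is 29.
Final answer: 29


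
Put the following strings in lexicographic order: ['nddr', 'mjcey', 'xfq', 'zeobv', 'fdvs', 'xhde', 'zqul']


Compare strings character by character (the first differing letter decides):
  'fdvs' < 'mjcey' since 'f' < 'm' at position 1
  'mjcey' < 'nddr' since 'm' < 'n' at position 1
  'nddr' < 'xfq' since 'n' < 'x' at position 1
  'xfq' < 'xhde' since 'f' < 'h' at position 2
  'xhde' < 'zeobv' since 'x' < 'z' at position 1
  'zeobv' < 'zqul' since 'e' < 'q' at position 2
Chaining these comparisons gives the alphabetical order.
Final answer: ['fdvs', 'mjcey', 'nddr', 'xfq', 'xhde', 'zeobv', 'zqul']


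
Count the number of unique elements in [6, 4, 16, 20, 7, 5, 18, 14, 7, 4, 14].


List all unique values:
Distinct values: [4, 5, 6, 7, 14, 16, 18, 20]
Count = 8
Final answer: 8


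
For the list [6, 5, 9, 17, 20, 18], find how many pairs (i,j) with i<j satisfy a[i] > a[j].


For each element, count the later elements that are smaller than it:
  6 (index 0): smaller elements after it = [5] -> 1
  5 (index 1): smaller elements after it = [] -> 0
  9 (index 2): smaller elements after it = [] -> 0
  17 (index 3): smaller elements after it = [] -> 0
  20 (index 4): smaller elements after it = [18] -> 1
Total inversions = 1 + 0 + 0 + 0 + 1 = 2
Final answer: 2


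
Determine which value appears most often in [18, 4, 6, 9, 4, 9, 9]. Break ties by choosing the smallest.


Count the frequency of each value:
  4 appears 2 time(s)
  6 appears 1 time(s)
  9 appears 3 time(s)
  18 appears 1 time(s)
Maximum frequency is 3.
Only 9 reaches that frequency, so it is the mode.
Final answer: 9


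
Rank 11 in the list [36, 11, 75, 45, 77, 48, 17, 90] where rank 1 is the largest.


Sort descending: [90, 77, 75, 48, 45, 36, 17, 11]
Find 11 in the sorted list.
11 is at position 8.
Final answer: 8


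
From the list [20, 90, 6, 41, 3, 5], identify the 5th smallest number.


Sort ascending: [3, 5, 6, 20, 41, 90]
The 5th element (1-indexed) is at index 4.
Value = 41
Final answer: 41


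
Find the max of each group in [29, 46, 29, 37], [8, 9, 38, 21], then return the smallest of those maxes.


Find max of each group:
  Group 1: [29, 46, 29, 37] -> max = 46
  Group 2: [8, 9, 38, 21] -> max = 38
Maxes: [46, 38]
Minimum of maxes = 38
Final answer: 38


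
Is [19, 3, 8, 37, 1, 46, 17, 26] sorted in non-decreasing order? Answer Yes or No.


Check consecutive pairs:
  19 <= 3? False
  3 <= 8? True
  8 <= 37? True
  37 <= 1? False
  1 <= 46? True
  46 <= 17? False
  17 <= 26? True
3 consecutive pair(s) are out of order, so the list is not sorted.
Final answer: No


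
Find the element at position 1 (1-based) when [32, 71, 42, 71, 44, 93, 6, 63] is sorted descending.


Sort descending: [93, 71, 71, 63, 44, 42, 32, 6]
The 1st element (1-indexed) is at index 0.
Value = 93
Final answer: 93


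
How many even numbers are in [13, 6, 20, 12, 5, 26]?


Check each element:
  13 is odd
  6 is even
  20 is even
  12 is even
  5 is odd
  26 is even
Evens: [6, 20, 12, 26]
Count of evens = 4
Final answer: 4


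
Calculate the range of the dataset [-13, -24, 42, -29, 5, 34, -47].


Maximum value: 42
Minimum value: -47
Range = 42 - (-47) = 89
Final answer: 89


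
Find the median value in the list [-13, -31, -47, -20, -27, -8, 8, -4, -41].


First, sort the list: [-47, -41, -31, -27, -20, -13, -8, -4, 8]
The list has 9 elements (odd count).
The middle index is 4 (0-based), and the element there is -20.
Final answer: -20


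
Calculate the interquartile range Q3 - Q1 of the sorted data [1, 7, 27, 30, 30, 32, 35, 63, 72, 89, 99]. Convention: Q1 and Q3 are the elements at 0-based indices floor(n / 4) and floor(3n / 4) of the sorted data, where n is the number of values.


The data has n = 11 elements.
Q1 index = floor(11 / 4) = floor(2.75) = 2; Q3 index = floor(3 * 11 / 4) = floor(8.25) = 8
Q1 = element at index 2 = 27
Q3 = element at index 8 = 72
IQR = 72 - 27 = 45
Final answer: 45


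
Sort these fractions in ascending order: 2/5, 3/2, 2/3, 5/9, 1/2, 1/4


Convert to decimal for comparison:
  2/5 = 0.4
  3/2 = 1.5
  2/3 = 0.6667
  5/9 = 0.5556
  1/2 = 0.5
  1/4 = 0.25
Decimals in increasing order: 0.25 < 0.4 < 0.5 < 0.5556 < 0.6667 < 1.5
Writing each back as its fraction gives the sorted order.
Final answer: 1/4, 2/5, 1/2, 5/9, 2/3, 3/2


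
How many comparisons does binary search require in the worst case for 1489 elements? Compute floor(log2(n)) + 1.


Binary search halves the search space each step.
Maximum comparisons = floor(log2(1489)) + 1
log2(1489) = 10.5401
floor(log2(1489)) = 10, so 10 + 1 = 11
Final answer: 11


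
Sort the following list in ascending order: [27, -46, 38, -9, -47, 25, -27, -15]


Original list: [27, -46, 38, -9, -47, 25, -27, -15]
Repeatedly take the smallest remaining element:
  Remaining [27, -46, 38, -9, -47, 25, -27, -15] -> smallest is -47
  Remaining [27, -46, 38, -9, 25, -27, -15] -> smallest is -46
  Remaining [27, 38, -9, 25, -27, -15] -> smallest is -27
  Remaining [27, 38, -9, 25, -15] -> smallest is -15
  Remaining [27, 38, -9, 25] -> smallest is -9
  Remaining [27, 38, 25] -> smallest is 25
  Remaining [27, 38] -> smallest is 27
  Remaining [38] -> smallest is 38
Collecting the picks in order gives the sorted list.
Final answer: [-47, -46, -27, -15, -9, 25, 27, 38]
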